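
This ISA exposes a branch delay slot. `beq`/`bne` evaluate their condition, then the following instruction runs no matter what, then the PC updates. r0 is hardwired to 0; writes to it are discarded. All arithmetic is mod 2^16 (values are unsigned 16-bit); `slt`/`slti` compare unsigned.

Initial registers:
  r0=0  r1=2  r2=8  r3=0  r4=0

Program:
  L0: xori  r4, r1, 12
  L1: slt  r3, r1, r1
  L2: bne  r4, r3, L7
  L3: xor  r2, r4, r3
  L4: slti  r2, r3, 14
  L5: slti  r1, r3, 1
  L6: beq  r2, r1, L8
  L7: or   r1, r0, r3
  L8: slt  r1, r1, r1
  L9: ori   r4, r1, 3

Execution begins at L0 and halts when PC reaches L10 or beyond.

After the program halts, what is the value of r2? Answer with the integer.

  step pc=0: xori  r4, r1, 12  regs=(0,2,8,0,14)
  step pc=1: slt  r3, r1, r1  regs=(0,2,8,0,14)
  step pc=2: bne  r4, r3, L7  cond=T  regs=(0,2,8,0,14)
  step pc=3: xor  r2, r4, r3  regs=(0,2,14,0,14)
  step pc=7: or   r1, r0, r3  regs=(0,0,14,0,14)
  step pc=8: slt  r1, r1, r1  regs=(0,0,14,0,14)
  step pc=9: ori   r4, r1, 3  regs=(0,0,14,0,3)

14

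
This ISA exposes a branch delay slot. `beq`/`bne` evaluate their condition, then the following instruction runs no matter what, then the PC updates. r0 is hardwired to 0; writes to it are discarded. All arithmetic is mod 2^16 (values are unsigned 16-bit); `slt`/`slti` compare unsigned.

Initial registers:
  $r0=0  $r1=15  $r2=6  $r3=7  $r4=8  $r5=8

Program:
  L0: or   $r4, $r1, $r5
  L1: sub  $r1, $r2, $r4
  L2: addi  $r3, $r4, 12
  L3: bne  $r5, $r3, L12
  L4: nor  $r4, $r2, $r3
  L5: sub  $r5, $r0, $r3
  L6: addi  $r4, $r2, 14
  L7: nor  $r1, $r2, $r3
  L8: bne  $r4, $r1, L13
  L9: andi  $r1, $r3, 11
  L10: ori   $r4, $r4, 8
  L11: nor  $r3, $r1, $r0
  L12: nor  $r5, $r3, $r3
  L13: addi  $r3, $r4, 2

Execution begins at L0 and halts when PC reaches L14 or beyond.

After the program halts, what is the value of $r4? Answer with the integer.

65504

[0] or   $r4, $r1, $r5  →  {$r0:0, $r1:15, $r2:6, $r3:7, $r4:15, $r5:8}
[1] sub  $r1, $r2, $r4  →  {$r0:0, $r1:65527, $r2:6, $r3:7, $r4:15, $r5:8}
[2] addi  $r3, $r4, 12  →  {$r0:0, $r1:65527, $r2:6, $r3:27, $r4:15, $r5:8}
[3] bne  $r5, $r3, L12  →  {$r0:0, $r1:65527, $r2:6, $r3:27, $r4:15, $r5:8}  ⟨branch taken⟩
[4] nor  $r4, $r2, $r3  →  {$r0:0, $r1:65527, $r2:6, $r3:27, $r4:65504, $r5:8}
[12] nor  $r5, $r3, $r3  →  {$r0:0, $r1:65527, $r2:6, $r3:27, $r4:65504, $r5:65508}
[13] addi  $r3, $r4, 2  →  {$r0:0, $r1:65527, $r2:6, $r3:65506, $r4:65504, $r5:65508}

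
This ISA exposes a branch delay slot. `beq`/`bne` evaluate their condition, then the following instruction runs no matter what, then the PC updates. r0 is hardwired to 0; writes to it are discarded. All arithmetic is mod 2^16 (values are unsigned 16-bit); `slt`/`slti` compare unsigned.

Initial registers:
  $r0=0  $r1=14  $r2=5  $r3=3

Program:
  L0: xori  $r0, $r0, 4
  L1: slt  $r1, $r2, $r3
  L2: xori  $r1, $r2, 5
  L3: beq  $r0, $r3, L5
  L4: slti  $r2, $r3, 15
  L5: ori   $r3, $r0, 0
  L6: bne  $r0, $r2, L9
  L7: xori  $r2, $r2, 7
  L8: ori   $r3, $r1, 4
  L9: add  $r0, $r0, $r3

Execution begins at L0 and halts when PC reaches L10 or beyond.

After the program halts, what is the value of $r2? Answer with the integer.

PC=0  xori  $r0, $r0, 4      | $r0=0 $r1=14 $r2=5 $r3=3
PC=1  slt  $r1, $r2, $r3     | $r0=0 $r1=0 $r2=5 $r3=3
PC=2  xori  $r1, $r2, 5      | $r0=0 $r1=0 $r2=5 $r3=3
PC=3  beq  $r0, $r3, L5      | $r0=0 $r1=0 $r2=5 $r3=3  [not taken]
PC=4  slti  $r2, $r3, 15     | $r0=0 $r1=0 $r2=1 $r3=3
PC=5  ori   $r3, $r0, 0      | $r0=0 $r1=0 $r2=1 $r3=0
PC=6  bne  $r0, $r2, L9      | $r0=0 $r1=0 $r2=1 $r3=0  [TAKEN]
PC=7  xori  $r2, $r2, 7      | $r0=0 $r1=0 $r2=6 $r3=0
PC=9  add  $r0, $r0, $r3     | $r0=0 $r1=0 $r2=6 $r3=0

6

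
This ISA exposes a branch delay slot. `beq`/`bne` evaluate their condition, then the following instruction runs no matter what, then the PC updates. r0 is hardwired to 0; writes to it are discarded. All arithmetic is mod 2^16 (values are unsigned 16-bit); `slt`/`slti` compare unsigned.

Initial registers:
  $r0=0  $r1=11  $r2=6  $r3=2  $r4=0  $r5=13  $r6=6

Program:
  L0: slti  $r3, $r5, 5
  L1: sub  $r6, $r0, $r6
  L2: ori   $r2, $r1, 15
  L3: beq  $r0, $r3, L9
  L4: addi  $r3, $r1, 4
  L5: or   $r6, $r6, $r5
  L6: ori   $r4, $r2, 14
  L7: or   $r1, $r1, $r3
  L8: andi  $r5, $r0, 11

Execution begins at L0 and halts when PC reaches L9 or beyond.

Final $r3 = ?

[0] slti  $r3, $r5, 5  →  {$r0:0, $r1:11, $r2:6, $r3:0, $r4:0, $r5:13, $r6:6}
[1] sub  $r6, $r0, $r6  →  {$r0:0, $r1:11, $r2:6, $r3:0, $r4:0, $r5:13, $r6:65530}
[2] ori   $r2, $r1, 15  →  {$r0:0, $r1:11, $r2:15, $r3:0, $r4:0, $r5:13, $r6:65530}
[3] beq  $r0, $r3, L9  →  {$r0:0, $r1:11, $r2:15, $r3:0, $r4:0, $r5:13, $r6:65530}  ⟨branch taken⟩
[4] addi  $r3, $r1, 4  →  {$r0:0, $r1:11, $r2:15, $r3:15, $r4:0, $r5:13, $r6:65530}

15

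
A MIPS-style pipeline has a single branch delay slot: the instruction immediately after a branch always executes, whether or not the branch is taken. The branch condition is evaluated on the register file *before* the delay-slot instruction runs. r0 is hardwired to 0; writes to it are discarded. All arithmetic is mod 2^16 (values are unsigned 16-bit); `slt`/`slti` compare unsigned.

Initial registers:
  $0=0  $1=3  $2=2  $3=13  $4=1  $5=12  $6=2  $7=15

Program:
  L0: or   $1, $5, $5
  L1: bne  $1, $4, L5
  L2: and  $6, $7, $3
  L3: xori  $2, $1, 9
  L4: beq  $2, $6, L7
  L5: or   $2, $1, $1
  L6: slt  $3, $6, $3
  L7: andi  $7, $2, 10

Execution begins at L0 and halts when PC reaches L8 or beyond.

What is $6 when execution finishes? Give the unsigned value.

13

  step pc=0: or   $1, $5, $5  regs=(0,12,2,13,1,12,2,15)
  step pc=1: bne  $1, $4, L5  cond=T  regs=(0,12,2,13,1,12,2,15)
  step pc=2: and  $6, $7, $3  regs=(0,12,2,13,1,12,13,15)
  step pc=5: or   $2, $1, $1  regs=(0,12,12,13,1,12,13,15)
  step pc=6: slt  $3, $6, $3  regs=(0,12,12,0,1,12,13,15)
  step pc=7: andi  $7, $2, 10  regs=(0,12,12,0,1,12,13,8)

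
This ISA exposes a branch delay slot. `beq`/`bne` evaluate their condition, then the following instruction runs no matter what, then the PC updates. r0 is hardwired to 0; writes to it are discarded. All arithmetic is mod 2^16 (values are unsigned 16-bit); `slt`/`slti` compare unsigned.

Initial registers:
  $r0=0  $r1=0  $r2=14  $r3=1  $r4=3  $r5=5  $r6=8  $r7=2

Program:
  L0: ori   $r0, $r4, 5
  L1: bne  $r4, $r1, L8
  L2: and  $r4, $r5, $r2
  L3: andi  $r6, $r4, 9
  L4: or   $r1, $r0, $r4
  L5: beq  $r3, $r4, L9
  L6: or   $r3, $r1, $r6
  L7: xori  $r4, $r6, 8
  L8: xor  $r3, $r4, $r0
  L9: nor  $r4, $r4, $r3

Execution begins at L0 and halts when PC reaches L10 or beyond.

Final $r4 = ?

65531

#0 ori   $r0, $r4, 5 ; 0/0/14/1/3/5/8/2
#1 bne  $r4, $r1, L8 ; 0/0/14/1/3/5/8/2 ; →target
#2 and  $r4, $r5, $r2 ; 0/0/14/1/4/5/8/2
#8 xor  $r3, $r4, $r0 ; 0/0/14/4/4/5/8/2
#9 nor  $r4, $r4, $r3 ; 0/0/14/4/65531/5/8/2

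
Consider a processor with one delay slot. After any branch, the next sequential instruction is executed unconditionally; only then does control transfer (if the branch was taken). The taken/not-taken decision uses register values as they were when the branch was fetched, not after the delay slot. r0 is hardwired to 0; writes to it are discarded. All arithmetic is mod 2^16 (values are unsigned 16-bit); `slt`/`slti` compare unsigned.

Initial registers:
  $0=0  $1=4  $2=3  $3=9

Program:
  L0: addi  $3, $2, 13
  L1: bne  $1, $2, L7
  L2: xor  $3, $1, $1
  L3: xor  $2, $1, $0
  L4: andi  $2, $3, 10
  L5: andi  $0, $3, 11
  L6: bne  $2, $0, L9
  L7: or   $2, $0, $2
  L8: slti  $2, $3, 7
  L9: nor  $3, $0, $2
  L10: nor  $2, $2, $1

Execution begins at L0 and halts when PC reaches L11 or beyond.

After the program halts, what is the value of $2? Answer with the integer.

65530

[0] addi  $3, $2, 13  →  {$0:0, $1:4, $2:3, $3:16}
[1] bne  $1, $2, L7  →  {$0:0, $1:4, $2:3, $3:16}  ⟨branch taken⟩
[2] xor  $3, $1, $1  →  {$0:0, $1:4, $2:3, $3:0}
[7] or   $2, $0, $2  →  {$0:0, $1:4, $2:3, $3:0}
[8] slti  $2, $3, 7  →  {$0:0, $1:4, $2:1, $3:0}
[9] nor  $3, $0, $2  →  {$0:0, $1:4, $2:1, $3:65534}
[10] nor  $2, $2, $1  →  {$0:0, $1:4, $2:65530, $3:65534}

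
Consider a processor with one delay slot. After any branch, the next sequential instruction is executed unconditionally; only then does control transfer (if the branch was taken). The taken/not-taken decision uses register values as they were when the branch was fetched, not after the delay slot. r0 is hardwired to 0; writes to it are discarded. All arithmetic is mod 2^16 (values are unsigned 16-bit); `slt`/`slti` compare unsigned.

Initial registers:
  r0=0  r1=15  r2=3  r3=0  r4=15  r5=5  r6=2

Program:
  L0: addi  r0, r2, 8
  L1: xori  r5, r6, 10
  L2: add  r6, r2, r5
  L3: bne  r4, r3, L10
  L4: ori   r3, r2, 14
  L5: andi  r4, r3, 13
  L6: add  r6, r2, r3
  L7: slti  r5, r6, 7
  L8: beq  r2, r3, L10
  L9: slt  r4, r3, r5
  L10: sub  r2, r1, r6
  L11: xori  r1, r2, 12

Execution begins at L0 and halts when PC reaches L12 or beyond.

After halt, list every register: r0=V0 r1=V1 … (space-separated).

r0=0 r1=8 r2=4 r3=15 r4=15 r5=8 r6=11

#0 addi  r0, r2, 8 ; 0/15/3/0/15/5/2
#1 xori  r5, r6, 10 ; 0/15/3/0/15/8/2
#2 add  r6, r2, r5 ; 0/15/3/0/15/8/11
#3 bne  r4, r3, L10 ; 0/15/3/0/15/8/11 ; →target
#4 ori   r3, r2, 14 ; 0/15/3/15/15/8/11
#10 sub  r2, r1, r6 ; 0/15/4/15/15/8/11
#11 xori  r1, r2, 12 ; 0/8/4/15/15/8/11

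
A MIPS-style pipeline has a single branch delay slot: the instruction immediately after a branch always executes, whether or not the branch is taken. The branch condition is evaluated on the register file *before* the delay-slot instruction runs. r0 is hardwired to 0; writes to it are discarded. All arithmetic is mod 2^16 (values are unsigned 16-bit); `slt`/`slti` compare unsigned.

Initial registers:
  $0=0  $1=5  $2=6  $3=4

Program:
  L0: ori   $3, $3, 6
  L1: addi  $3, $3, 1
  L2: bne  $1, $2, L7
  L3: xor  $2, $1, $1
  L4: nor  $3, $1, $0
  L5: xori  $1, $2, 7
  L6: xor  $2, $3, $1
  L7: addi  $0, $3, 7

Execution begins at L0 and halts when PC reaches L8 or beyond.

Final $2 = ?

#0 ori   $3, $3, 6 ; 0/5/6/6
#1 addi  $3, $3, 1 ; 0/5/6/7
#2 bne  $1, $2, L7 ; 0/5/6/7 ; →target
#3 xor  $2, $1, $1 ; 0/5/0/7
#7 addi  $0, $3, 7 ; 0/5/0/7

0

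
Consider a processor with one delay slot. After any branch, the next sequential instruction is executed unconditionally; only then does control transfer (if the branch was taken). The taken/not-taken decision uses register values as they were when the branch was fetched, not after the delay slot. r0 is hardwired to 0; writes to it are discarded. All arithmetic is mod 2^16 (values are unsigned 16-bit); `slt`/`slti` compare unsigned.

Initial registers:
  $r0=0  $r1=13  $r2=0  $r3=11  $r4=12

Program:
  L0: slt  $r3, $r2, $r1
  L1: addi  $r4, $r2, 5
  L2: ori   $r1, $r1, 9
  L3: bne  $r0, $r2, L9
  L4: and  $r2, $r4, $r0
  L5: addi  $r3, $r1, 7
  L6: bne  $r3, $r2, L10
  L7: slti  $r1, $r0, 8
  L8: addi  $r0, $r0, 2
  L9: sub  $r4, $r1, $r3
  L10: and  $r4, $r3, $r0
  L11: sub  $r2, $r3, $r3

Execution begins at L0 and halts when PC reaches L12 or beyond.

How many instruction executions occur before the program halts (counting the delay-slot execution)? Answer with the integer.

  step pc=0: slt  $r3, $r2, $r1  regs=(0,13,0,1,12)
  step pc=1: addi  $r4, $r2, 5  regs=(0,13,0,1,5)
  step pc=2: ori   $r1, $r1, 9  regs=(0,13,0,1,5)
  step pc=3: bne  $r0, $r2, L9  cond=F  regs=(0,13,0,1,5)
  step pc=4: and  $r2, $r4, $r0  regs=(0,13,0,1,5)
  step pc=5: addi  $r3, $r1, 7  regs=(0,13,0,20,5)
  step pc=6: bne  $r3, $r2, L10  cond=T  regs=(0,13,0,20,5)
  step pc=7: slti  $r1, $r0, 8  regs=(0,1,0,20,5)
  step pc=10: and  $r4, $r3, $r0  regs=(0,1,0,20,0)
  step pc=11: sub  $r2, $r3, $r3  regs=(0,1,0,20,0)

10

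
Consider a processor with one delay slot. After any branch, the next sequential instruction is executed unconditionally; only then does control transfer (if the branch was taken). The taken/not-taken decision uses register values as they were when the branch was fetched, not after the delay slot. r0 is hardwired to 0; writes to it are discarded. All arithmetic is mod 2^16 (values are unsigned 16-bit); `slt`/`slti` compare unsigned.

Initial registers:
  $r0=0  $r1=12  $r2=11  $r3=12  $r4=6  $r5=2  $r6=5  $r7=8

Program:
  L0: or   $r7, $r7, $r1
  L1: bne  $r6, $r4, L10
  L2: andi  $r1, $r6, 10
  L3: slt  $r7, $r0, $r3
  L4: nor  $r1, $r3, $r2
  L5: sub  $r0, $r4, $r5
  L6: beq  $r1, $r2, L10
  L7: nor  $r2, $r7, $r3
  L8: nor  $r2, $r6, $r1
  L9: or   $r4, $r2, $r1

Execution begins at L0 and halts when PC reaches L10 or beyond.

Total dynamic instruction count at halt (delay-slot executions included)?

#0 or   $r7, $r7, $r1 ; 0/12/11/12/6/2/5/12
#1 bne  $r6, $r4, L10 ; 0/12/11/12/6/2/5/12 ; →target
#2 andi  $r1, $r6, 10 ; 0/0/11/12/6/2/5/12

3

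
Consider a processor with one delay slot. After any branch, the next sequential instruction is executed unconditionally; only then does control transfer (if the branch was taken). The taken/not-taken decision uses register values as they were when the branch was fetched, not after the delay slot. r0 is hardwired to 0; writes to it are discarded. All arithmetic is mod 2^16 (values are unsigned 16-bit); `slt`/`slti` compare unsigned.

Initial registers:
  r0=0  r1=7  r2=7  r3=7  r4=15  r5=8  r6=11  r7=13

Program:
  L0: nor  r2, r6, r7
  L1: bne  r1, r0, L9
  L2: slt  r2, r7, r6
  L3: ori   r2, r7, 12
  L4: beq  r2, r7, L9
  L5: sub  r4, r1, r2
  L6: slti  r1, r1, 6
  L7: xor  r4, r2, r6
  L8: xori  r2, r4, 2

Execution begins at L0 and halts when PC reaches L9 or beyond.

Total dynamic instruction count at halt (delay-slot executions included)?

#0 nor  r2, r6, r7 ; 0/7/65520/7/15/8/11/13
#1 bne  r1, r0, L9 ; 0/7/65520/7/15/8/11/13 ; →target
#2 slt  r2, r7, r6 ; 0/7/0/7/15/8/11/13

3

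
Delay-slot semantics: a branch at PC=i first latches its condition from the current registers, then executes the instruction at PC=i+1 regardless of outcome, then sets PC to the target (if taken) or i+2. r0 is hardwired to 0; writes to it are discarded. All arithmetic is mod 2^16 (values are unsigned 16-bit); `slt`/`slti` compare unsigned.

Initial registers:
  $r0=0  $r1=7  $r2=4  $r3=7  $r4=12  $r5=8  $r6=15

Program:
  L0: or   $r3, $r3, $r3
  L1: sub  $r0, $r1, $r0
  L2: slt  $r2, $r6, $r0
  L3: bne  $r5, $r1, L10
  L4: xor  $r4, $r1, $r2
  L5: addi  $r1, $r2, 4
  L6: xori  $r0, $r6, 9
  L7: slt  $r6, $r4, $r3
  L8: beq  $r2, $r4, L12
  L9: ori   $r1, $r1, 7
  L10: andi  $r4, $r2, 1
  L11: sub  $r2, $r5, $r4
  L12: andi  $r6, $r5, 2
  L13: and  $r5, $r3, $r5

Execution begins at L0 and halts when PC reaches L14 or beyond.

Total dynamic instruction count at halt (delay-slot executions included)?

  step pc=0: or   $r3, $r3, $r3  regs=(0,7,4,7,12,8,15)
  step pc=1: sub  $r0, $r1, $r0  regs=(0,7,4,7,12,8,15)
  step pc=2: slt  $r2, $r6, $r0  regs=(0,7,0,7,12,8,15)
  step pc=3: bne  $r5, $r1, L10  cond=T  regs=(0,7,0,7,12,8,15)
  step pc=4: xor  $r4, $r1, $r2  regs=(0,7,0,7,7,8,15)
  step pc=10: andi  $r4, $r2, 1  regs=(0,7,0,7,0,8,15)
  step pc=11: sub  $r2, $r5, $r4  regs=(0,7,8,7,0,8,15)
  step pc=12: andi  $r6, $r5, 2  regs=(0,7,8,7,0,8,0)
  step pc=13: and  $r5, $r3, $r5  regs=(0,7,8,7,0,0,0)

9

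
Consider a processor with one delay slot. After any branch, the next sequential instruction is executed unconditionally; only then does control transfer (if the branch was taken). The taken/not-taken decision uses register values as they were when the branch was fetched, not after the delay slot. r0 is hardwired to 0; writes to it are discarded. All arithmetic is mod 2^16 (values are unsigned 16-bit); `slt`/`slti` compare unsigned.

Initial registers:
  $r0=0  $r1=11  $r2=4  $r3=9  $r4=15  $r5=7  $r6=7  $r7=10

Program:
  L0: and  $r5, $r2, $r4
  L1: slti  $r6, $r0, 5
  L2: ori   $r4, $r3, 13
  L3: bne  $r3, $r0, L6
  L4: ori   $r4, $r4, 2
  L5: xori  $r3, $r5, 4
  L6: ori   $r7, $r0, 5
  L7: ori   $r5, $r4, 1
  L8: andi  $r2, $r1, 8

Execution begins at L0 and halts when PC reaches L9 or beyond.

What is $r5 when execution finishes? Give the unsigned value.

15

PC=0  and  $r5, $r2, $r4     | $r0=0 $r1=11 $r2=4 $r3=9 $r4=15 $r5=4 $r6=7 $r7=10
PC=1  slti  $r6, $r0, 5      | $r0=0 $r1=11 $r2=4 $r3=9 $r4=15 $r5=4 $r6=1 $r7=10
PC=2  ori   $r4, $r3, 13     | $r0=0 $r1=11 $r2=4 $r3=9 $r4=13 $r5=4 $r6=1 $r7=10
PC=3  bne  $r3, $r0, L6      | $r0=0 $r1=11 $r2=4 $r3=9 $r4=13 $r5=4 $r6=1 $r7=10  [TAKEN]
PC=4  ori   $r4, $r4, 2      | $r0=0 $r1=11 $r2=4 $r3=9 $r4=15 $r5=4 $r6=1 $r7=10
PC=6  ori   $r7, $r0, 5      | $r0=0 $r1=11 $r2=4 $r3=9 $r4=15 $r5=4 $r6=1 $r7=5
PC=7  ori   $r5, $r4, 1      | $r0=0 $r1=11 $r2=4 $r3=9 $r4=15 $r5=15 $r6=1 $r7=5
PC=8  andi  $r2, $r1, 8      | $r0=0 $r1=11 $r2=8 $r3=9 $r4=15 $r5=15 $r6=1 $r7=5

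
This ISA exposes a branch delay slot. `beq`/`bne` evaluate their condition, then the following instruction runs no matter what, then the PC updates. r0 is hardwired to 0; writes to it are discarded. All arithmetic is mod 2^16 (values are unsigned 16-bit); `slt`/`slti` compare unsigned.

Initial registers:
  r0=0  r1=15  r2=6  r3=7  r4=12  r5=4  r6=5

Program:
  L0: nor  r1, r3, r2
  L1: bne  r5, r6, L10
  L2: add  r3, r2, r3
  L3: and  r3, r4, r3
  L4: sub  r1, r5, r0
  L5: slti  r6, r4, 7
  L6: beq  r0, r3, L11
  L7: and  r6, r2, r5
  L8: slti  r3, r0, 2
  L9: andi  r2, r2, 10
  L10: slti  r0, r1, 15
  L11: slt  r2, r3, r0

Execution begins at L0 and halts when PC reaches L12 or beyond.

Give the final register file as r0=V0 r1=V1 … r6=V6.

#0 nor  r1, r3, r2 ; 0/65528/6/7/12/4/5
#1 bne  r5, r6, L10 ; 0/65528/6/7/12/4/5 ; →target
#2 add  r3, r2, r3 ; 0/65528/6/13/12/4/5
#10 slti  r0, r1, 15 ; 0/65528/6/13/12/4/5
#11 slt  r2, r3, r0 ; 0/65528/0/13/12/4/5

r0=0 r1=65528 r2=0 r3=13 r4=12 r5=4 r6=5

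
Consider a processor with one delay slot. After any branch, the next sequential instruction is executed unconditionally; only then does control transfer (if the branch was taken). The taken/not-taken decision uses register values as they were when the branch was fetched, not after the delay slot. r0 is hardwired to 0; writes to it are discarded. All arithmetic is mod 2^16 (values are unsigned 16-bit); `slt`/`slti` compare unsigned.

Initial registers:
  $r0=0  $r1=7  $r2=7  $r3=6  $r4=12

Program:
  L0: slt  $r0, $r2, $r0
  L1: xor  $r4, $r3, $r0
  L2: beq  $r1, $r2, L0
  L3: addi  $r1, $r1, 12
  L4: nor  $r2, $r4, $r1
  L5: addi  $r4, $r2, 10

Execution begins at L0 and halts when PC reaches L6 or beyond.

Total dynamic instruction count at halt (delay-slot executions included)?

[0] slt  $r0, $r2, $r0  →  {$r0:0, $r1:7, $r2:7, $r3:6, $r4:12}
[1] xor  $r4, $r3, $r0  →  {$r0:0, $r1:7, $r2:7, $r3:6, $r4:6}
[2] beq  $r1, $r2, L0  →  {$r0:0, $r1:7, $r2:7, $r3:6, $r4:6}  ⟨branch taken⟩
[3] addi  $r1, $r1, 12  →  {$r0:0, $r1:19, $r2:7, $r3:6, $r4:6}
[0] slt  $r0, $r2, $r0  →  {$r0:0, $r1:19, $r2:7, $r3:6, $r4:6}
[1] xor  $r4, $r3, $r0  →  {$r0:0, $r1:19, $r2:7, $r3:6, $r4:6}
[2] beq  $r1, $r2, L0  →  {$r0:0, $r1:19, $r2:7, $r3:6, $r4:6}  ⟨branch fallthrough⟩
[3] addi  $r1, $r1, 12  →  {$r0:0, $r1:31, $r2:7, $r3:6, $r4:6}
[4] nor  $r2, $r4, $r1  →  {$r0:0, $r1:31, $r2:65504, $r3:6, $r4:6}
[5] addi  $r4, $r2, 10  →  {$r0:0, $r1:31, $r2:65504, $r3:6, $r4:65514}

10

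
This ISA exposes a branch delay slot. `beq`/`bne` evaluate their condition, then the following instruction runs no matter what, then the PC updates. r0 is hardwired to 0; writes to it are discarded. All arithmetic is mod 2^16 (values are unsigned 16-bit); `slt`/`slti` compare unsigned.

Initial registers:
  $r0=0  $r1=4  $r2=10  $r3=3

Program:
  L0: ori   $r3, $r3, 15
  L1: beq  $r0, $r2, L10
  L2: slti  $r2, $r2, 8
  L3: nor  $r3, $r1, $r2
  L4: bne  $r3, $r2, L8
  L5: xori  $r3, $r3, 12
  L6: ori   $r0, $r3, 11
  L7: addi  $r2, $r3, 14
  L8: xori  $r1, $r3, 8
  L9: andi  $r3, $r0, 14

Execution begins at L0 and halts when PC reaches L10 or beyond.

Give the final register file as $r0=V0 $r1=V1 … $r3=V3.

$r0=0 $r1=65535 $r2=0 $r3=0

[0] ori   $r3, $r3, 15  →  {$r0:0, $r1:4, $r2:10, $r3:15}
[1] beq  $r0, $r2, L10  →  {$r0:0, $r1:4, $r2:10, $r3:15}  ⟨branch fallthrough⟩
[2] slti  $r2, $r2, 8  →  {$r0:0, $r1:4, $r2:0, $r3:15}
[3] nor  $r3, $r1, $r2  →  {$r0:0, $r1:4, $r2:0, $r3:65531}
[4] bne  $r3, $r2, L8  →  {$r0:0, $r1:4, $r2:0, $r3:65531}  ⟨branch taken⟩
[5] xori  $r3, $r3, 12  →  {$r0:0, $r1:4, $r2:0, $r3:65527}
[8] xori  $r1, $r3, 8  →  {$r0:0, $r1:65535, $r2:0, $r3:65527}
[9] andi  $r3, $r0, 14  →  {$r0:0, $r1:65535, $r2:0, $r3:0}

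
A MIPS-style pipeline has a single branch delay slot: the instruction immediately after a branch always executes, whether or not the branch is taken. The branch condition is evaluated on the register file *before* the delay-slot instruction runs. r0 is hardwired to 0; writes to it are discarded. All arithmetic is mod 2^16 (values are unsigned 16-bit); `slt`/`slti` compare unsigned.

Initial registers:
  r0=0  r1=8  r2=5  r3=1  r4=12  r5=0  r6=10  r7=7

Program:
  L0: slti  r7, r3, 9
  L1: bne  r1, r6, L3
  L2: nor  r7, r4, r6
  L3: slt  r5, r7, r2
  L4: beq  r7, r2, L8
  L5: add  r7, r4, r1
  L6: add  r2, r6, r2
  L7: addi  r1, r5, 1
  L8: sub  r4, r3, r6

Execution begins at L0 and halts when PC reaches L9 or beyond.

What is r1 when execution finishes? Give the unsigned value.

1

  step pc=0: slti  r7, r3, 9  regs=(0,8,5,1,12,0,10,1)
  step pc=1: bne  r1, r6, L3  cond=T  regs=(0,8,5,1,12,0,10,1)
  step pc=2: nor  r7, r4, r6  regs=(0,8,5,1,12,0,10,65521)
  step pc=3: slt  r5, r7, r2  regs=(0,8,5,1,12,0,10,65521)
  step pc=4: beq  r7, r2, L8  cond=F  regs=(0,8,5,1,12,0,10,65521)
  step pc=5: add  r7, r4, r1  regs=(0,8,5,1,12,0,10,20)
  step pc=6: add  r2, r6, r2  regs=(0,8,15,1,12,0,10,20)
  step pc=7: addi  r1, r5, 1  regs=(0,1,15,1,12,0,10,20)
  step pc=8: sub  r4, r3, r6  regs=(0,1,15,1,65527,0,10,20)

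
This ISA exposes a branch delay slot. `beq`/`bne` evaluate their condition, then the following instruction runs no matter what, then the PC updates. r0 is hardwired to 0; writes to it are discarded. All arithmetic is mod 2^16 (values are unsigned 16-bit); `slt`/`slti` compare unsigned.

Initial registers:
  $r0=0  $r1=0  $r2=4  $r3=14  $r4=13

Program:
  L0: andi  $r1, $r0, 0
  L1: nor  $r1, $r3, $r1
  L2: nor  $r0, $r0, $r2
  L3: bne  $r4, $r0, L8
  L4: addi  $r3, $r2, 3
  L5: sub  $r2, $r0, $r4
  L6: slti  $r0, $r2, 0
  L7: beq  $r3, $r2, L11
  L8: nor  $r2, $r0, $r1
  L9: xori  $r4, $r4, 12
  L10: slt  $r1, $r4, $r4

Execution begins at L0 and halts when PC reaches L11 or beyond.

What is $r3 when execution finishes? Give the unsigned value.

7

#0 andi  $r1, $r0, 0 ; 0/0/4/14/13
#1 nor  $r1, $r3, $r1 ; 0/65521/4/14/13
#2 nor  $r0, $r0, $r2 ; 0/65521/4/14/13
#3 bne  $r4, $r0, L8 ; 0/65521/4/14/13 ; →target
#4 addi  $r3, $r2, 3 ; 0/65521/4/7/13
#8 nor  $r2, $r0, $r1 ; 0/65521/14/7/13
#9 xori  $r4, $r4, 12 ; 0/65521/14/7/1
#10 slt  $r1, $r4, $r4 ; 0/0/14/7/1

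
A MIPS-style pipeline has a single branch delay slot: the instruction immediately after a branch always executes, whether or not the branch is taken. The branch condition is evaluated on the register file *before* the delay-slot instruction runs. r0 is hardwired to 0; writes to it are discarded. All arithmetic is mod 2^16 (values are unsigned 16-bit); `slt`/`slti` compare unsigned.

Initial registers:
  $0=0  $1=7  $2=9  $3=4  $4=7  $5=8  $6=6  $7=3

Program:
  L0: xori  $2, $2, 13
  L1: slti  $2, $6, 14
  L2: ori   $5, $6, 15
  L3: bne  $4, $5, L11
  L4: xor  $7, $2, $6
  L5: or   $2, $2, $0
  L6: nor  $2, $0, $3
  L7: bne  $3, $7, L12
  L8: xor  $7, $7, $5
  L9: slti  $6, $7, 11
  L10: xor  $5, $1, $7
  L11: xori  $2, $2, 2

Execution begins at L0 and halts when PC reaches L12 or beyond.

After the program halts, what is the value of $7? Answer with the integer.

7

  step pc=0: xori  $2, $2, 13  regs=(0,7,4,4,7,8,6,3)
  step pc=1: slti  $2, $6, 14  regs=(0,7,1,4,7,8,6,3)
  step pc=2: ori   $5, $6, 15  regs=(0,7,1,4,7,15,6,3)
  step pc=3: bne  $4, $5, L11  cond=T  regs=(0,7,1,4,7,15,6,3)
  step pc=4: xor  $7, $2, $6  regs=(0,7,1,4,7,15,6,7)
  step pc=11: xori  $2, $2, 2  regs=(0,7,3,4,7,15,6,7)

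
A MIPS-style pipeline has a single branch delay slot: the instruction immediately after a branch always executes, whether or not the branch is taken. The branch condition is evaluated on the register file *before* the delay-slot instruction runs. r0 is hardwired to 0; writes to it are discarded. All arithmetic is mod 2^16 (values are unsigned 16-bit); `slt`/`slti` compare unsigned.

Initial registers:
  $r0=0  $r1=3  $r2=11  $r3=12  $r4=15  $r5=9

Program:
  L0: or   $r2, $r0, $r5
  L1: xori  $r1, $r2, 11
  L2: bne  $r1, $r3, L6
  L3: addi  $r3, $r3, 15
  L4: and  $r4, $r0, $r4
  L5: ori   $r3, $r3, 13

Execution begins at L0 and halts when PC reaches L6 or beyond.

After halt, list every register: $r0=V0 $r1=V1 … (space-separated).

$r0=0 $r1=2 $r2=9 $r3=27 $r4=15 $r5=9

#0 or   $r2, $r0, $r5 ; 0/3/9/12/15/9
#1 xori  $r1, $r2, 11 ; 0/2/9/12/15/9
#2 bne  $r1, $r3, L6 ; 0/2/9/12/15/9 ; →target
#3 addi  $r3, $r3, 15 ; 0/2/9/27/15/9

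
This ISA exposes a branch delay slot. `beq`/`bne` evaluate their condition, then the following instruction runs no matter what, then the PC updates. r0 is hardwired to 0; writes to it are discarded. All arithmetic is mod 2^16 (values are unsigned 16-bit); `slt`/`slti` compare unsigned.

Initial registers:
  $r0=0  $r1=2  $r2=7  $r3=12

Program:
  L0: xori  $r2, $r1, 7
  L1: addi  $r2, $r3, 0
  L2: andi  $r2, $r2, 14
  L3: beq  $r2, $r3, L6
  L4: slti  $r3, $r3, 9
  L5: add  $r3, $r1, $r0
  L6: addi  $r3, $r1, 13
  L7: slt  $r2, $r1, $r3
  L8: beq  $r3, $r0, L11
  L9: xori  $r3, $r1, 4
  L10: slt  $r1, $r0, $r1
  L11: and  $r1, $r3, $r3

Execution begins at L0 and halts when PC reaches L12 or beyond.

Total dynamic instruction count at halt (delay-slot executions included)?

11

  step pc=0: xori  $r2, $r1, 7  regs=(0,2,5,12)
  step pc=1: addi  $r2, $r3, 0  regs=(0,2,12,12)
  step pc=2: andi  $r2, $r2, 14  regs=(0,2,12,12)
  step pc=3: beq  $r2, $r3, L6  cond=T  regs=(0,2,12,12)
  step pc=4: slti  $r3, $r3, 9  regs=(0,2,12,0)
  step pc=6: addi  $r3, $r1, 13  regs=(0,2,12,15)
  step pc=7: slt  $r2, $r1, $r3  regs=(0,2,1,15)
  step pc=8: beq  $r3, $r0, L11  cond=F  regs=(0,2,1,15)
  step pc=9: xori  $r3, $r1, 4  regs=(0,2,1,6)
  step pc=10: slt  $r1, $r0, $r1  regs=(0,1,1,6)
  step pc=11: and  $r1, $r3, $r3  regs=(0,6,1,6)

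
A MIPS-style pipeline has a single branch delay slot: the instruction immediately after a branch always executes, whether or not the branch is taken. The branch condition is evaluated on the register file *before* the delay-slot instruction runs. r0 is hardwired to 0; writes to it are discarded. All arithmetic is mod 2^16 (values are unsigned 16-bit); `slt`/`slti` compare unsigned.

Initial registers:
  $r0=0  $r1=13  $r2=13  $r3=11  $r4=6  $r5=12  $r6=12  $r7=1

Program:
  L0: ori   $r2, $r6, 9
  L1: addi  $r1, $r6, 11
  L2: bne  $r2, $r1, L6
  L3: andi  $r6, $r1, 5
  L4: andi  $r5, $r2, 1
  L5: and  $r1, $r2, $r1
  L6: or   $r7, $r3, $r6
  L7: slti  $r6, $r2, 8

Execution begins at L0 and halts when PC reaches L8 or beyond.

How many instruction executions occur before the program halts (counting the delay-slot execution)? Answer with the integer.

6

PC=0  ori   $r2, $r6, 9      | $r0=0 $r1=13 $r2=13 $r3=11 $r4=6 $r5=12 $r6=12 $r7=1
PC=1  addi  $r1, $r6, 11     | $r0=0 $r1=23 $r2=13 $r3=11 $r4=6 $r5=12 $r6=12 $r7=1
PC=2  bne  $r2, $r1, L6      | $r0=0 $r1=23 $r2=13 $r3=11 $r4=6 $r5=12 $r6=12 $r7=1  [TAKEN]
PC=3  andi  $r6, $r1, 5      | $r0=0 $r1=23 $r2=13 $r3=11 $r4=6 $r5=12 $r6=5 $r7=1
PC=6  or   $r7, $r3, $r6     | $r0=0 $r1=23 $r2=13 $r3=11 $r4=6 $r5=12 $r6=5 $r7=15
PC=7  slti  $r6, $r2, 8      | $r0=0 $r1=23 $r2=13 $r3=11 $r4=6 $r5=12 $r6=0 $r7=15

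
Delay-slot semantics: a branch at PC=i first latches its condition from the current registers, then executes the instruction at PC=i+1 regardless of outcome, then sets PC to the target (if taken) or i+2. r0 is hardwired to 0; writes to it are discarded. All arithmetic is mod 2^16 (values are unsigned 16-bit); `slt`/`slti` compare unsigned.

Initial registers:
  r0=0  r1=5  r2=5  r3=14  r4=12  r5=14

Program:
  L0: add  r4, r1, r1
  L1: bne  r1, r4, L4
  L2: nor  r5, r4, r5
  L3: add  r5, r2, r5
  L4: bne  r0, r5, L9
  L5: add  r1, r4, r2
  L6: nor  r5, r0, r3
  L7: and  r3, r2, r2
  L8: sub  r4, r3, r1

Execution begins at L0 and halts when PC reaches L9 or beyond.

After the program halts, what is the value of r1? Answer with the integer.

15

PC=0  add  r4, r1, r1        | r0=0 r1=5 r2=5 r3=14 r4=10 r5=14
PC=1  bne  r1, r4, L4        | r0=0 r1=5 r2=5 r3=14 r4=10 r5=14  [TAKEN]
PC=2  nor  r5, r4, r5        | r0=0 r1=5 r2=5 r3=14 r4=10 r5=65521
PC=4  bne  r0, r5, L9        | r0=0 r1=5 r2=5 r3=14 r4=10 r5=65521  [TAKEN]
PC=5  add  r1, r4, r2        | r0=0 r1=15 r2=5 r3=14 r4=10 r5=65521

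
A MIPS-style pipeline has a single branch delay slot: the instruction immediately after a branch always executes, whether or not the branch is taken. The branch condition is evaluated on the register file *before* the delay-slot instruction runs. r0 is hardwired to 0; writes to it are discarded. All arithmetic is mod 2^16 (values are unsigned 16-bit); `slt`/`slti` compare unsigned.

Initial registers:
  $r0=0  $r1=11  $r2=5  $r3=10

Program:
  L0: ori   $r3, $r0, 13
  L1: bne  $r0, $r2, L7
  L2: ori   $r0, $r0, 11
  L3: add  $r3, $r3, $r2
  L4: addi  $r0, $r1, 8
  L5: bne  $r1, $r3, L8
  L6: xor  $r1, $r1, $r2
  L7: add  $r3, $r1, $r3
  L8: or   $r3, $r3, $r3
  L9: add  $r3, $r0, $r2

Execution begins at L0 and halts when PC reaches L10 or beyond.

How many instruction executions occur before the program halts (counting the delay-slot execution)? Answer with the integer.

6

PC=0  ori   $r3, $r0, 13     | $r0=0 $r1=11 $r2=5 $r3=13
PC=1  bne  $r0, $r2, L7      | $r0=0 $r1=11 $r2=5 $r3=13  [TAKEN]
PC=2  ori   $r0, $r0, 11     | $r0=0 $r1=11 $r2=5 $r3=13
PC=7  add  $r3, $r1, $r3     | $r0=0 $r1=11 $r2=5 $r3=24
PC=8  or   $r3, $r3, $r3     | $r0=0 $r1=11 $r2=5 $r3=24
PC=9  add  $r3, $r0, $r2     | $r0=0 $r1=11 $r2=5 $r3=5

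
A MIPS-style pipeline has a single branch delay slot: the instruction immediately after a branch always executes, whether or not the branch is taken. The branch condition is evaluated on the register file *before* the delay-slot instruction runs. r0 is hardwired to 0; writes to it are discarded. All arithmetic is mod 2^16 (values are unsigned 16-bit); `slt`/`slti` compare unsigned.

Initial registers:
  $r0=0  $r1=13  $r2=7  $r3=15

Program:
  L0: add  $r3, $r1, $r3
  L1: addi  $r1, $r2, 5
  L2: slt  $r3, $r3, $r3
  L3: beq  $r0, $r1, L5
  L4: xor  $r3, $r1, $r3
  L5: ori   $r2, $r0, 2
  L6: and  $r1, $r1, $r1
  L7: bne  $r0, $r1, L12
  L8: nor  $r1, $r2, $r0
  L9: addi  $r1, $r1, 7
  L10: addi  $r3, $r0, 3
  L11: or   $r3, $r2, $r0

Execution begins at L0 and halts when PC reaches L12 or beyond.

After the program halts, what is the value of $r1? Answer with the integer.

  step pc=0: add  $r3, $r1, $r3  regs=(0,13,7,28)
  step pc=1: addi  $r1, $r2, 5  regs=(0,12,7,28)
  step pc=2: slt  $r3, $r3, $r3  regs=(0,12,7,0)
  step pc=3: beq  $r0, $r1, L5  cond=F  regs=(0,12,7,0)
  step pc=4: xor  $r3, $r1, $r3  regs=(0,12,7,12)
  step pc=5: ori   $r2, $r0, 2  regs=(0,12,2,12)
  step pc=6: and  $r1, $r1, $r1  regs=(0,12,2,12)
  step pc=7: bne  $r0, $r1, L12  cond=T  regs=(0,12,2,12)
  step pc=8: nor  $r1, $r2, $r0  regs=(0,65533,2,12)

65533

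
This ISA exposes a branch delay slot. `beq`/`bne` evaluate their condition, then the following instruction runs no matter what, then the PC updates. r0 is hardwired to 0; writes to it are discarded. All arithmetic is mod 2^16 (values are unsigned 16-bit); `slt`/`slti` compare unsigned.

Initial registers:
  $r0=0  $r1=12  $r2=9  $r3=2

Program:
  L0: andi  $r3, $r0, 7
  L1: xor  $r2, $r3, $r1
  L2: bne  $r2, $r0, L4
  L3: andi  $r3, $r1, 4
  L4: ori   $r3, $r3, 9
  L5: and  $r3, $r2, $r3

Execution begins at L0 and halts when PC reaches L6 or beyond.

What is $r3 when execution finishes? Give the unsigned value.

12

#0 andi  $r3, $r0, 7 ; 0/12/9/0
#1 xor  $r2, $r3, $r1 ; 0/12/12/0
#2 bne  $r2, $r0, L4 ; 0/12/12/0 ; →target
#3 andi  $r3, $r1, 4 ; 0/12/12/4
#4 ori   $r3, $r3, 9 ; 0/12/12/13
#5 and  $r3, $r2, $r3 ; 0/12/12/12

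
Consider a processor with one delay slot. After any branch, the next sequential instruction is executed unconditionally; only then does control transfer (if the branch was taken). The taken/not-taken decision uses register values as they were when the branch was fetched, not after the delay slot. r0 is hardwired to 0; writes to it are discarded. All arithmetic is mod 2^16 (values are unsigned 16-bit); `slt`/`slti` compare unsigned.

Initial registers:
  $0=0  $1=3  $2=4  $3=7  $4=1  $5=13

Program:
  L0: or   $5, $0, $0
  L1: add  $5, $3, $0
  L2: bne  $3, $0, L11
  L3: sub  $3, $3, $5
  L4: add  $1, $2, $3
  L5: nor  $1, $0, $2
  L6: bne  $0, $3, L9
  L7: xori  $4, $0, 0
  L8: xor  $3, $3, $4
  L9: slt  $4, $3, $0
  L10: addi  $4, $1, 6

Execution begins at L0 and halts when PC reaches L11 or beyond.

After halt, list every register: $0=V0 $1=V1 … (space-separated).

$0=0 $1=3 $2=4 $3=0 $4=1 $5=7

PC=0  or   $5, $0, $0        | $0=0 $1=3 $2=4 $3=7 $4=1 $5=0
PC=1  add  $5, $3, $0        | $0=0 $1=3 $2=4 $3=7 $4=1 $5=7
PC=2  bne  $3, $0, L11       | $0=0 $1=3 $2=4 $3=7 $4=1 $5=7  [TAKEN]
PC=3  sub  $3, $3, $5        | $0=0 $1=3 $2=4 $3=0 $4=1 $5=7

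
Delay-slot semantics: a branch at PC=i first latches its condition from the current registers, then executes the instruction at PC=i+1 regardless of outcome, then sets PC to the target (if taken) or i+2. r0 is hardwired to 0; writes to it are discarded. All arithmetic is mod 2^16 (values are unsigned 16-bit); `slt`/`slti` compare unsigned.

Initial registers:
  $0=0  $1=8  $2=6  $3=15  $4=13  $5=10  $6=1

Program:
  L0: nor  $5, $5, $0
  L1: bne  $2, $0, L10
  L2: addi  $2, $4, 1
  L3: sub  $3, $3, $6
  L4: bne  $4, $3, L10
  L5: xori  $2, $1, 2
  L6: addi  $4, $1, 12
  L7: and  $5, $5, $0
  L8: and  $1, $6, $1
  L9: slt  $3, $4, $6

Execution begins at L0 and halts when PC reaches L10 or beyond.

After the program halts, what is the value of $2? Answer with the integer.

PC=0  nor  $5, $5, $0        | $0=0 $1=8 $2=6 $3=15 $4=13 $5=65525 $6=1
PC=1  bne  $2, $0, L10       | $0=0 $1=8 $2=6 $3=15 $4=13 $5=65525 $6=1  [TAKEN]
PC=2  addi  $2, $4, 1        | $0=0 $1=8 $2=14 $3=15 $4=13 $5=65525 $6=1

14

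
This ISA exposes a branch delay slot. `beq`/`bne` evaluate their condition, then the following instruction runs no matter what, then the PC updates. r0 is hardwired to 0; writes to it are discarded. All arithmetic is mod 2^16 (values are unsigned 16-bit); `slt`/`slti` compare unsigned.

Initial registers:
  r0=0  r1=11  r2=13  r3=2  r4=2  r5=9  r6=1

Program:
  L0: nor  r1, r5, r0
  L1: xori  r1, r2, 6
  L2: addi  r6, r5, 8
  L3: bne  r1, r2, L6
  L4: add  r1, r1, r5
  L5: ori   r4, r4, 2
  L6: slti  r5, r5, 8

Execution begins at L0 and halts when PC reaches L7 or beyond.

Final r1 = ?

20

#0 nor  r1, r5, r0 ; 0/65526/13/2/2/9/1
#1 xori  r1, r2, 6 ; 0/11/13/2/2/9/1
#2 addi  r6, r5, 8 ; 0/11/13/2/2/9/17
#3 bne  r1, r2, L6 ; 0/11/13/2/2/9/17 ; →target
#4 add  r1, r1, r5 ; 0/20/13/2/2/9/17
#6 slti  r5, r5, 8 ; 0/20/13/2/2/0/17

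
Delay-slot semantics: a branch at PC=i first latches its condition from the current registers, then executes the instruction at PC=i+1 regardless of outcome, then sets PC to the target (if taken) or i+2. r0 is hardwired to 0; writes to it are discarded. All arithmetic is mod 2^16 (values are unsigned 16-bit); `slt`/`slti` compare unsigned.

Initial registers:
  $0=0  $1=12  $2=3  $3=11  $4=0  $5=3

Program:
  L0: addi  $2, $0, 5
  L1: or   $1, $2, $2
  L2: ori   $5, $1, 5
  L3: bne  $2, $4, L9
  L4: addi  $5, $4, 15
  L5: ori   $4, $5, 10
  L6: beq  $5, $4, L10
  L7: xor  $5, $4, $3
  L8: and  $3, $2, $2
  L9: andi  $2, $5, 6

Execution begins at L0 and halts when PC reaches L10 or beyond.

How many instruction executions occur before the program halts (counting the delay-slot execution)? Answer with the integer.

6

PC=0  addi  $2, $0, 5        | $0=0 $1=12 $2=5 $3=11 $4=0 $5=3
PC=1  or   $1, $2, $2        | $0=0 $1=5 $2=5 $3=11 $4=0 $5=3
PC=2  ori   $5, $1, 5        | $0=0 $1=5 $2=5 $3=11 $4=0 $5=5
PC=3  bne  $2, $4, L9        | $0=0 $1=5 $2=5 $3=11 $4=0 $5=5  [TAKEN]
PC=4  addi  $5, $4, 15       | $0=0 $1=5 $2=5 $3=11 $4=0 $5=15
PC=9  andi  $2, $5, 6        | $0=0 $1=5 $2=6 $3=11 $4=0 $5=15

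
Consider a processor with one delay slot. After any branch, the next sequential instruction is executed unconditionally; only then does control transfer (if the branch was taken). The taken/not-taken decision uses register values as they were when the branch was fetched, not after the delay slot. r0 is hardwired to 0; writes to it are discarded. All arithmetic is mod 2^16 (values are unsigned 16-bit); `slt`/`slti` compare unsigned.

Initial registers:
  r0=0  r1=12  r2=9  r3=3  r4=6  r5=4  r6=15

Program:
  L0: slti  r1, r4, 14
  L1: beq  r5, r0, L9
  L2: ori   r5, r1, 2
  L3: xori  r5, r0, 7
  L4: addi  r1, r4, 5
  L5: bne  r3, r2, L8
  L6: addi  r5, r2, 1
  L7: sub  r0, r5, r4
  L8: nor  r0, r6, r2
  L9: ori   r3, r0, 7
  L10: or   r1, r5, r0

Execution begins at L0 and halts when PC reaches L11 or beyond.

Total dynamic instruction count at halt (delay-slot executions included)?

[0] slti  r1, r4, 14  →  {r0:0, r1:1, r2:9, r3:3, r4:6, r5:4, r6:15}
[1] beq  r5, r0, L9  →  {r0:0, r1:1, r2:9, r3:3, r4:6, r5:4, r6:15}  ⟨branch fallthrough⟩
[2] ori   r5, r1, 2  →  {r0:0, r1:1, r2:9, r3:3, r4:6, r5:3, r6:15}
[3] xori  r5, r0, 7  →  {r0:0, r1:1, r2:9, r3:3, r4:6, r5:7, r6:15}
[4] addi  r1, r4, 5  →  {r0:0, r1:11, r2:9, r3:3, r4:6, r5:7, r6:15}
[5] bne  r3, r2, L8  →  {r0:0, r1:11, r2:9, r3:3, r4:6, r5:7, r6:15}  ⟨branch taken⟩
[6] addi  r5, r2, 1  →  {r0:0, r1:11, r2:9, r3:3, r4:6, r5:10, r6:15}
[8] nor  r0, r6, r2  →  {r0:0, r1:11, r2:9, r3:3, r4:6, r5:10, r6:15}
[9] ori   r3, r0, 7  →  {r0:0, r1:11, r2:9, r3:7, r4:6, r5:10, r6:15}
[10] or   r1, r5, r0  →  {r0:0, r1:10, r2:9, r3:7, r4:6, r5:10, r6:15}

10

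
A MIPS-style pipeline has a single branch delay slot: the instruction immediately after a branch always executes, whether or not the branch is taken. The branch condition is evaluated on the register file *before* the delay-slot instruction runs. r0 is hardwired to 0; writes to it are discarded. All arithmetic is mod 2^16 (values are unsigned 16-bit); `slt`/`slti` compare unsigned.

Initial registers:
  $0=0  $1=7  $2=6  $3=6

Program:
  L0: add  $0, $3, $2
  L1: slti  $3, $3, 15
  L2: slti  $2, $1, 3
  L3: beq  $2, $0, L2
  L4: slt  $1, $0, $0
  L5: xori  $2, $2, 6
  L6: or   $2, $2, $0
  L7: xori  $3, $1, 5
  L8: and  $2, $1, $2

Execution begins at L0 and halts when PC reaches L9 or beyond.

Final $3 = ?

[0] add  $0, $3, $2  →  {$0:0, $1:7, $2:6, $3:6}
[1] slti  $3, $3, 15  →  {$0:0, $1:7, $2:6, $3:1}
[2] slti  $2, $1, 3  →  {$0:0, $1:7, $2:0, $3:1}
[3] beq  $2, $0, L2  →  {$0:0, $1:7, $2:0, $3:1}  ⟨branch taken⟩
[4] slt  $1, $0, $0  →  {$0:0, $1:0, $2:0, $3:1}
[2] slti  $2, $1, 3  →  {$0:0, $1:0, $2:1, $3:1}
[3] beq  $2, $0, L2  →  {$0:0, $1:0, $2:1, $3:1}  ⟨branch fallthrough⟩
[4] slt  $1, $0, $0  →  {$0:0, $1:0, $2:1, $3:1}
[5] xori  $2, $2, 6  →  {$0:0, $1:0, $2:7, $3:1}
[6] or   $2, $2, $0  →  {$0:0, $1:0, $2:7, $3:1}
[7] xori  $3, $1, 5  →  {$0:0, $1:0, $2:7, $3:5}
[8] and  $2, $1, $2  →  {$0:0, $1:0, $2:0, $3:5}

5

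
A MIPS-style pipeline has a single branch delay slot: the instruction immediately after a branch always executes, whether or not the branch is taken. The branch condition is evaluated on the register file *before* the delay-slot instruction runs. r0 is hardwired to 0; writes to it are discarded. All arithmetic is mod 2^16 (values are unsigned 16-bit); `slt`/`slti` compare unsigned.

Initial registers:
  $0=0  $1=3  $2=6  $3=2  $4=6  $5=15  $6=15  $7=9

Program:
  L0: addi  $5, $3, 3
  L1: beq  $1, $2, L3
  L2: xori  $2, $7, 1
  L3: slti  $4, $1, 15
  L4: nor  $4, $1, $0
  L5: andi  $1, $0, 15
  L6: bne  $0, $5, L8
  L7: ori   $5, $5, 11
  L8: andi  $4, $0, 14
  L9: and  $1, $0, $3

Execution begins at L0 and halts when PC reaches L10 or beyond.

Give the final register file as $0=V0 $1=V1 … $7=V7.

$0=0 $1=0 $2=8 $3=2 $4=0 $5=15 $6=15 $7=9

PC=0  addi  $5, $3, 3        | $0=0 $1=3 $2=6 $3=2 $4=6 $5=5 $6=15 $7=9
PC=1  beq  $1, $2, L3        | $0=0 $1=3 $2=6 $3=2 $4=6 $5=5 $6=15 $7=9  [not taken]
PC=2  xori  $2, $7, 1        | $0=0 $1=3 $2=8 $3=2 $4=6 $5=5 $6=15 $7=9
PC=3  slti  $4, $1, 15       | $0=0 $1=3 $2=8 $3=2 $4=1 $5=5 $6=15 $7=9
PC=4  nor  $4, $1, $0        | $0=0 $1=3 $2=8 $3=2 $4=65532 $5=5 $6=15 $7=9
PC=5  andi  $1, $0, 15       | $0=0 $1=0 $2=8 $3=2 $4=65532 $5=5 $6=15 $7=9
PC=6  bne  $0, $5, L8        | $0=0 $1=0 $2=8 $3=2 $4=65532 $5=5 $6=15 $7=9  [TAKEN]
PC=7  ori   $5, $5, 11       | $0=0 $1=0 $2=8 $3=2 $4=65532 $5=15 $6=15 $7=9
PC=8  andi  $4, $0, 14       | $0=0 $1=0 $2=8 $3=2 $4=0 $5=15 $6=15 $7=9
PC=9  and  $1, $0, $3        | $0=0 $1=0 $2=8 $3=2 $4=0 $5=15 $6=15 $7=9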